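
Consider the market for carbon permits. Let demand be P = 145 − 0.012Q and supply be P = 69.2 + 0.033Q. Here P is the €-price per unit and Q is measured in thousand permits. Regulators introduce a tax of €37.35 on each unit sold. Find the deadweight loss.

€15500.25 thousand

Competitive equilibrium: 145 − 0.012Q = 69.2 + 0.033Q → Q* = 1684.4444, P* = 124.7867.
With the tax, the buyer price exceeds the seller price by 37.35: (145 − 0.012Q) − (69.2 + 0.033Q) = 37.35 → Q' = 854.4444.
ΔQ = 1684.4444 − 854.4444 = 830; the wedge equals the tax, 37.35.
Welfare loss = ½ × 830 × 37.35 = €15500.25 thousand.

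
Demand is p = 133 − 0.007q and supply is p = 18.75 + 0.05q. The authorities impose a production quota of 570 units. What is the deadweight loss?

Competitive equilibrium: 133 − 0.007q = 18.75 + 0.05q → q* = 2004.386, p* = 118.9693.
At q = 570: demand price = 133 − 0.007·570 = 129.01; supply price = 18.75 + 0.05·570 = 47.25.
Δq = 2004.386 − 570 = 1434.386; wedge = 129.01 − 47.25 = 81.76.
The triangle = ½ × 1434.386 × 81.76 = 58637.70.

58637.70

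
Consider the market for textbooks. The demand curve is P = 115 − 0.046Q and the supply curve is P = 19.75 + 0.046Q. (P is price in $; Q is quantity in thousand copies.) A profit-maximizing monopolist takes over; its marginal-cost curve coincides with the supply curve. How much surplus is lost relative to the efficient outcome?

$5478.60 thousand

Competitive equilibrium: 115 − 0.046Q = 19.75 + 0.046Q → Q* = 1035.3261, P* = 67.375.
Marginal revenue: MR = 115 − 0.092Q. Set MR = MC: 115 − 0.092Q = 19.75 + 0.046Q → Q_m = 690.2174.
Price P_m = 115 − 0.046·690.2174 = 83.25; MC(Q_m) = 19.75 + 0.046·690.2174 = 51.5.
Competitive Q* = 1035.3261, so ΔQ = 345.1087; wedge = 83.25 − 51.5 = 31.75.
Welfare loss = ½ × 345.1087 × 31.75 = $5478.60 thousand.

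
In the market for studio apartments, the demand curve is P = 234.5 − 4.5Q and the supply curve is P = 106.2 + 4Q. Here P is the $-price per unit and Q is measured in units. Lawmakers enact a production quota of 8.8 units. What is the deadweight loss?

$168.37

Competitive equilibrium: 234.5 − 4.5Q = 106.2 + 4Q → Q* = 15.0941, P* = 166.5765.
At Q = 8.8: demand price = 234.5 − 4.5·8.8 = 194.9; supply price = 106.2 + 4·8.8 = 141.4.
ΔQ = 15.0941 − 8.8 = 6.2941; wedge = 194.9 − 141.4 = 53.5.
DWL = ½ × 6.2941 × 53.5 = $168.37.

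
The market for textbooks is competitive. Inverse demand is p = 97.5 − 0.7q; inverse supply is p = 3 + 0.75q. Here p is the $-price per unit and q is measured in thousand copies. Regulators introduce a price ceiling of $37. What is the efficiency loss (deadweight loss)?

$285.35 thousand

Competitive equilibrium: 97.5 − 0.7q = 3 + 0.75q → q* = 65.1724, p* = 51.8793.
At the ceiling p = 37, quantity supplied = (37 − 3)/0.75 = 45.3333.
Willingness to pay at q' = 45.3333: 97.5 − 0.7·45.3333 = 65.7667.
Δq = 65.1724 − 45.3333 = 19.8391; wedge = 65.7667 − 37 = 28.7667.
Welfare loss = ½ × 19.8391 × 28.7667 = $285.35 thousand.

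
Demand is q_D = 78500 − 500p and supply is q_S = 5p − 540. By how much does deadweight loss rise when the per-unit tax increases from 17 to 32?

1819.31

In inverse form: demand p = 157 − 0.002q, supply p = 108 + 0.2q.
Competitive equilibrium: 157 − 0.002q = 108 + 0.2q → q* = 242.5743, p* = 156.5149.
For a per-unit tax t: Δq = t/0.202, so DWL = ½·t·(t/0.202) = t²/0.404.
At t = 17: DWL = 715.347. At t = 32: DWL = 2534.653.
Increase = 2534.653 − 715.347 = 1819.31.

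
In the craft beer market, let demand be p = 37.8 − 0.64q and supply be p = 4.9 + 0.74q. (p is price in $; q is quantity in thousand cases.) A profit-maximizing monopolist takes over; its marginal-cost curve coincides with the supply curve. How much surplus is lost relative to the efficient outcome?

$39.37 thousand

Competitive equilibrium: 37.8 − 0.64q = 4.9 + 0.74q → q* = 23.8406, p* = 22.542.
Marginal revenue: MR = 37.8 − 1.28q. Set MR = MC: 37.8 − 1.28q = 4.9 + 0.74q → q_m = 16.2871.
Price p_m = 37.8 − 0.64·16.2871 = 27.3763; MC(q_m) = 4.9 + 0.74·16.2871 = 16.9525.
Competitive q* = 23.8406, so Δq = 7.5535; wedge = 27.3763 − 16.9525 = 10.4238.
Deadweight loss = ½ × 7.5535 × 10.4238 = $39.37 thousand.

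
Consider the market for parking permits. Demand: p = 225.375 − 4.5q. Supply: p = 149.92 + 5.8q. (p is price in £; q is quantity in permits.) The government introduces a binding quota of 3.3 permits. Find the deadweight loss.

Competitive equilibrium: 225.375 − 4.5q = 149.92 + 5.8q → q* = 7.3257, p* = 192.4092.
At q = 3.3: demand price = 225.375 − 4.5·3.3 = 210.525; supply price = 149.92 + 5.8·3.3 = 169.06.
Δq = 7.3257 − 3.3 = 4.0257; wedge = 210.525 − 169.06 = 41.465.
Welfare loss = ½ × 4.0257 × 41.465 = £83.46.

£83.46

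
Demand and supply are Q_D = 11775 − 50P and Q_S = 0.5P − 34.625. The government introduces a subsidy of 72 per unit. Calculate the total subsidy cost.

In inverse form: demand P = 235.5 − 0.02Q, supply P = 69.25 + 2Q.
Competitive equilibrium: 235.5 − 0.02Q = 69.25 + 2Q → Q* = 82.302, P* = 233.854.
The subsidy lowers effective supply by 72: P = 2Q − 2.75.
New quantity: 235.5 − 0.02Q = 2Q − 2.75 → Q' = 117.9455.
Total subsidy cost = 72 × 117.9455 = 8492.08.

8492.08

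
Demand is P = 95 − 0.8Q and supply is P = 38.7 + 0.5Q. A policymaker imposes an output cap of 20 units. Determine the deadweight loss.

Competitive equilibrium: 95 − 0.8Q = 38.7 + 0.5Q → Q* = 43.3077, P* = 60.3538.
At Q = 20: demand price = 95 − 0.8·20 = 79; supply price = 38.7 + 0.5·20 = 48.7.
ΔQ = 43.3077 − 20 = 23.3077; wedge = 79 − 48.7 = 30.3.
Welfare loss = ½ × 23.3077 × 30.3 = 353.11.

353.11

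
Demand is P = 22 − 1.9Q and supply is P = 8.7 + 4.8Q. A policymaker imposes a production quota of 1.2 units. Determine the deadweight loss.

Competitive equilibrium: 22 − 1.9Q = 8.7 + 4.8Q → Q* = 1.9851, P* = 18.2284.
At Q = 1.2: demand price = 22 − 1.9·1.2 = 19.72; supply price = 8.7 + 4.8·1.2 = 14.46.
ΔQ = 1.9851 − 1.2 = 0.7851; wedge = 19.72 − 14.46 = 5.26.
The triangle = ½ × 0.7851 × 5.26 = 2.06.

2.06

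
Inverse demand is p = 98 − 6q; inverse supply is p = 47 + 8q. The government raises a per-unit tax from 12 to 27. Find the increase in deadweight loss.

Competitive equilibrium: 98 − 6q = 47 + 8q → q* = 3.6429, p* = 76.1429.
For a per-unit tax t: Δq = t/14, so DWL = ½·t·(t/14) = t²/28.
At t = 12: DWL = 5.143. At t = 27: DWL = 26.036.
Increase = 26.036 − 5.143 = 20.89.

20.89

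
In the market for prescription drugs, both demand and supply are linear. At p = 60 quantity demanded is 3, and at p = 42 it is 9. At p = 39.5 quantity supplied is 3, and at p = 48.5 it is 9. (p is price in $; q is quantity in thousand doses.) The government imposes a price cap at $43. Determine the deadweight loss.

$11.11 thousand

Demand slope = (42 − 60)/(9 − 3) = −3, so p = 69 − 3q.
Supply slope = (48.5 − 39.5)/(9 − 3) = 1.5, so p = 35 + 1.5q.
Competitive equilibrium: 69 − 3q = 35 + 1.5q → q* = 7.5556, p* = 46.3333.
At the ceiling p = 43, quantity supplied = (43 − 35)/1.5 = 5.3333.
Willingness to pay at q' = 5.3333: 69 − 3·5.3333 = 53.0001.
Δq = 7.5556 − 5.3333 = 2.2223; wedge = 53.0001 − 43 = 10.0001.
DWL = ½ × 2.2223 × 10.0001 = $11.11 thousand.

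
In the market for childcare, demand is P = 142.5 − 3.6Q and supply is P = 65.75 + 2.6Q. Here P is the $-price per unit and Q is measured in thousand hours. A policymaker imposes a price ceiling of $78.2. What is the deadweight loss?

Competitive equilibrium: 142.5 − 3.6Q = 65.75 + 2.6Q → Q* = 12.379, P* = 97.9355.
At the ceiling P = 78.2, quantity supplied = (78.2 − 65.75)/2.6 = 4.7885.
Willingness to pay at Q' = 4.7885: 142.5 − 3.6·4.7885 = 125.2614.
ΔQ = 12.379 − 4.7885 = 7.5905; wedge = 125.2614 − 78.2 = 47.0614.
Deadweight loss = ½ × 7.5905 × 47.0614 = $178.61 thousand.

$178.61 thousand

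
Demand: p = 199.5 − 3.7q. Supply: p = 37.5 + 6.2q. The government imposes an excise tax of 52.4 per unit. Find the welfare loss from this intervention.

Competitive equilibrium: 199.5 − 3.7q = 37.5 + 6.2q → q* = 16.3636, p* = 138.9545.
With the tax, the buyer price exceeds the seller price by 52.4: (199.5 − 3.7q) − (37.5 + 6.2q) = 52.4 → q' = 11.0707.
Δq = 16.3636 − 11.0707 = 5.2929; the wedge equals the tax, 52.4.
Welfare loss = ½ × 5.2929 × 52.4 = 138.67.

138.67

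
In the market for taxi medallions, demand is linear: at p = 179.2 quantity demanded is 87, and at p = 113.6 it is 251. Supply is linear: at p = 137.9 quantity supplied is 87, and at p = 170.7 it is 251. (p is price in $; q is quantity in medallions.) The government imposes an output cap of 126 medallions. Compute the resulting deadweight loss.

$267.01

Demand slope = (113.6 − 179.2)/(251 − 87) = −0.4, so p = 214 − 0.4q.
Supply slope = (170.7 − 137.9)/(251 − 87) = 0.2, so p = 120.5 + 0.2q.
Competitive equilibrium: 214 − 0.4q = 120.5 + 0.2q → q* = 155.8333, p* = 151.6667.
At q = 126: demand price = 214 − 0.4·126 = 163.6; supply price = 120.5 + 0.2·126 = 145.7.
Δq = 155.8333 − 126 = 29.8333; wedge = 163.6 − 145.7 = 17.9.
Deadweight loss = ½ × 29.8333 × 17.9 = $267.01.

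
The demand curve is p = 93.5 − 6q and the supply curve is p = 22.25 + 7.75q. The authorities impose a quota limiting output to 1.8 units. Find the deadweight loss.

Competitive equilibrium: 93.5 − 6q = 22.25 + 7.75q → q* = 5.1818, p* = 62.4091.
At q = 1.8: demand price = 93.5 − 6·1.8 = 82.7; supply price = 22.25 + 7.75·1.8 = 36.2.
Δq = 5.1818 − 1.8 = 3.3818; wedge = 82.7 − 36.2 = 46.5.
Deadweight loss = ½ × 3.3818 × 46.5 = 78.63.

78.63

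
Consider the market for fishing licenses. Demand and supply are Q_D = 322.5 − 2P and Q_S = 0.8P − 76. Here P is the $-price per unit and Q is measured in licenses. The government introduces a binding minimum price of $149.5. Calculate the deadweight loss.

$180.36

In inverse form: demand P = 161.25 − 0.5Q, supply P = 95 + 1.25Q.
Competitive equilibrium: 161.25 − 0.5Q = 95 + 1.25Q → Q* = 37.8571, P* = 142.3214.
At the floor P = 149.5, quantity demanded = (161.25 − 149.5)/0.5 = 23.5.
Sellers' marginal cost at Q' = 23.5: 95 + 1.25·23.5 = 124.375.
ΔQ = 37.8571 − 23.5 = 14.3571; wedge = 149.5 − 124.375 = 25.125.
DWL = ½ × 14.3571 × 25.125 = $180.36.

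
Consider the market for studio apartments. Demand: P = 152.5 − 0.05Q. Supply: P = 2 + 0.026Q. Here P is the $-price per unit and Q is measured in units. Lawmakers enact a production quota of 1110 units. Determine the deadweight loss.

$28779.60

Competitive equilibrium: 152.5 − 0.05Q = 2 + 0.026Q → Q* = 1980.2632, P* = 53.4868.
At Q = 1110: demand price = 152.5 − 0.05·1110 = 97; supply price = 2 + 0.026·1110 = 30.86.
ΔQ = 1980.2632 − 1110 = 870.2632; wedge = 97 − 30.86 = 66.14.
DWL = ½ × 870.2632 × 66.14 = $28779.60.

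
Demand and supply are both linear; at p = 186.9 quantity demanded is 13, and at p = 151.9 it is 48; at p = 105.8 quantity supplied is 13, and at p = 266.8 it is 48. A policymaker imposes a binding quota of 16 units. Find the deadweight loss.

369.15

Demand slope = (151.9 − 186.9)/(48 − 13) = −1, so p = 199.9 − q.
Supply slope = (266.8 − 105.8)/(48 − 13) = 4.6, so p = 46 + 4.6q.
Competitive equilibrium: 199.9 − q = 46 + 4.6q → q* = 27.4821, p* = 172.4179.
At q = 16: demand price = 199.9 − 1·16 = 183.9; supply price = 46 + 4.6·16 = 119.6.
Δq = 27.4821 − 16 = 11.4821; wedge = 183.9 − 119.6 = 64.3.
Deadweight loss = ½ × 11.4821 × 64.3 = 369.15.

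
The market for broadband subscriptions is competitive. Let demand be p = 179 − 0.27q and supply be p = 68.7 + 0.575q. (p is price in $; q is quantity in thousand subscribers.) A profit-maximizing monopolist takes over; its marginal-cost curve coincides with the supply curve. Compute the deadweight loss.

$422.13 thousand

Competitive equilibrium: 179 − 0.27q = 68.7 + 0.575q → q* = 130.53254, p* = 143.75621.
Marginal revenue: MR = 179 − 0.54q. Set MR = MC: 179 − 0.54q = 68.7 + 0.575q → q_m = 98.92377.
Price p_m = 179 − 0.27·98.92377 = 152.29058; MC(q_m) = 68.7 + 0.575·98.92377 = 125.58117.
Competitive q* = 130.53254, so Δq = 31.60877; wedge = 152.29058 − 125.58117 = 26.70941.
Welfare loss = ½ × 31.60877 × 26.70941 = $422.13 thousand.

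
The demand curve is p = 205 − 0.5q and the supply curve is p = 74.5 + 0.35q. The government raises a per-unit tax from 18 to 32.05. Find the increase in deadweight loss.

Competitive equilibrium: 205 − 0.5q = 74.5 + 0.35q → q* = 153.5294, p* = 128.2353.
For a per-unit tax t: Δq = t/0.85, so DWL = ½·t·(t/0.85) = t²/1.7.
At t = 18: DWL = 190.588. At t = 32.05: DWL = 604.237.
Increase = 604.237 − 190.588 = 413.65.

413.65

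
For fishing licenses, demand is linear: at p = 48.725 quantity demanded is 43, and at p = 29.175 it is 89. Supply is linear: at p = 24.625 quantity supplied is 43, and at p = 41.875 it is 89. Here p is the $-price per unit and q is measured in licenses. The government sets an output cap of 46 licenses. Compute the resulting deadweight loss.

$294.31

Demand slope = (29.175 − 48.725)/(89 − 43) = −0.425, so p = 67 − 0.425q.
Supply slope = (41.875 − 24.625)/(89 − 43) = 0.375, so p = 8.5 + 0.375q.
Competitive equilibrium: 67 − 0.425q = 8.5 + 0.375q → q* = 73.125, p* = 35.9219.
At q = 46: demand price = 67 − 0.425·46 = 47.45; supply price = 8.5 + 0.375·46 = 25.75.
Δq = 73.125 − 46 = 27.125; wedge = 47.45 − 25.75 = 21.7.
Welfare loss = ½ × 27.125 × 21.7 = $294.31.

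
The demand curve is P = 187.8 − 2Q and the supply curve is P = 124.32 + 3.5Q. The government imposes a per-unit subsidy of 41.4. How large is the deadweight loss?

Competitive equilibrium: 187.8 − 2Q = 124.32 + 3.5Q → Q* = 11.54182, P* = 164.71636.
The subsidy lowers effective supply by 41.4: P = 82.92 + 3.5Q.
New quantity: 187.8 − 2Q = 82.92 + 3.5Q → Q' = 19.06909.
Overproduction ΔQ = 19.06909 − 11.54182 = 7.52727; wedge = subsidy = 41.4.
Welfare loss = ½ × 7.52727 × 41.4 = 155.81.

155.81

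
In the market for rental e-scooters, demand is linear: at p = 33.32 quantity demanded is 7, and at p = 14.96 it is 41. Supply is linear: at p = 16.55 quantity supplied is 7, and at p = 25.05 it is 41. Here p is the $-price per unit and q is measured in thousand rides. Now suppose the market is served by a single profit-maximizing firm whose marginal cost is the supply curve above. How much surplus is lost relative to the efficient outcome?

Demand slope = (14.96 − 33.32)/(41 − 7) = −0.54, so p = 37.1 − 0.54q.
Supply slope = (25.05 − 16.55)/(41 − 7) = 0.25, so p = 14.8 + 0.25q.
Competitive equilibrium: 37.1 − 0.54q = 14.8 + 0.25q → q* = 28.2278, p* = 21.857.
Marginal revenue: MR = 37.1 − 1.08q. Set MR = MC: 37.1 − 1.08q = 14.8 + 0.25q → q_m = 16.7669.
Price p_m = 37.1 − 0.54·16.7669 = 28.0459; MC(q_m) = 14.8 + 0.25·16.7669 = 18.9917.
Competitive q* = 28.2278, so Δq = 11.4609; wedge = 28.0459 − 18.9917 = 9.0542.
Welfare loss = ½ × 11.4609 × 9.0542 = $51.88 thousand.

$51.88 thousand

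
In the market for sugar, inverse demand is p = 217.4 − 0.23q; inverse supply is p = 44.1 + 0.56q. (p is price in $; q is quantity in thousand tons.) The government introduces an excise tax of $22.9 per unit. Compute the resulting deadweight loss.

Competitive equilibrium: 217.4 − 0.23q = 44.1 + 0.56q → q* = 219.3671, p* = 166.9456.
With the tax, the buyer price exceeds the seller price by 22.9: (217.4 − 0.23q) − (44.1 + 0.56q) = 22.9 → q' = 190.3797.
Δq = 219.3671 − 190.3797 = 28.9874; the wedge equals the tax, 22.9.
Deadweight loss = ½ × 28.9874 × 22.9 = $331.91 thousand.

$331.91 thousand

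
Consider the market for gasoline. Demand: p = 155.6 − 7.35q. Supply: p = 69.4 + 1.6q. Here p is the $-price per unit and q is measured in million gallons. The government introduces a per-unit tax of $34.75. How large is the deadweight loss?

$67.46 million

Competitive equilibrium: 155.6 − 7.35q = 69.4 + 1.6q → q* = 9.6313, p* = 84.8101.
With the tax, the buyer price exceeds the seller price by 34.75: (155.6 − 7.35q) − (69.4 + 1.6q) = 34.75 → q' = 5.7486.
Δq = 9.6313 − 5.7486 = 3.8827; the wedge equals the tax, 34.75.
The triangle = ½ × 3.8827 × 34.75 = $67.46 million.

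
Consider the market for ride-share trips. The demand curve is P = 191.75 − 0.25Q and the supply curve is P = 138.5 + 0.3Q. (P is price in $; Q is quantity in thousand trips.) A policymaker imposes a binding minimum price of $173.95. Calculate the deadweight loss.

$180.48 thousand

Competitive equilibrium: 191.75 − 0.25Q = 138.5 + 0.3Q → Q* = 96.8182, P* = 167.5455.
At the floor P = 173.95, quantity demanded = (191.75 − 173.95)/0.25 = 71.2.
Sellers' marginal cost at Q' = 71.2: 138.5 + 0.3·71.2 = 159.86.
ΔQ = 96.8182 − 71.2 = 25.6182; wedge = 173.95 − 159.86 = 14.09.
DWL = ½ × 25.6182 × 14.09 = $180.48 thousand.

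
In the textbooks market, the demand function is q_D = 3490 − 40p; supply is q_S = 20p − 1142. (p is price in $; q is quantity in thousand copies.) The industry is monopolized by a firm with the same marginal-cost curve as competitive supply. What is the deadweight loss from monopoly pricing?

$378.76 thousand

In inverse form: demand p = 87.25 − 0.025q, supply p = 57.1 + 0.05q.
Competitive equilibrium: 87.25 − 0.025q = 57.1 + 0.05q → q* = 402, p* = 77.2.
Marginal revenue: MR = 87.25 − 0.05q. Set MR = MC: 87.25 − 0.05q = 57.1 + 0.05q → q_m = 301.5.
Price p_m = 87.25 − 0.025·301.5 = 79.7125; MC(q_m) = 57.1 + 0.05·301.5 = 72.175.
Competitive q* = 402, so Δq = 100.5; wedge = 79.7125 − 72.175 = 7.5375.
DWL = ½ × 100.5 × 7.5375 = $378.76 thousand.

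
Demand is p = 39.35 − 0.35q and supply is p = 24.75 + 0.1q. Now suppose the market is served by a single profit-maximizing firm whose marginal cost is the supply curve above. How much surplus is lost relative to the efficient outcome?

45.33

Competitive equilibrium: 39.35 − 0.35q = 24.75 + 0.1q → q* = 32.4444, p* = 27.9944.
Marginal revenue: MR = 39.35 − 0.7q. Set MR = MC: 39.35 − 0.7q = 24.75 + 0.1q → q_m = 18.25.
Price p_m = 39.35 − 0.35·18.25 = 32.9625; MC(q_m) = 24.75 + 0.1·18.25 = 26.575.
Competitive q* = 32.4444, so Δq = 14.1944; wedge = 32.9625 − 26.575 = 6.3875.
Deadweight loss = ½ × 14.1944 × 6.3875 = 45.33.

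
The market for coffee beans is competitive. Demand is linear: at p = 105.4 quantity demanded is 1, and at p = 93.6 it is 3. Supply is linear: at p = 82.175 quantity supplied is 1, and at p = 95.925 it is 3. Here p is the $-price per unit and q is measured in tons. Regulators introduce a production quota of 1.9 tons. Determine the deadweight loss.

Demand slope = (93.6 − 105.4)/(3 − 1) = −5.9, so p = 111.3 − 5.9q.
Supply slope = (95.925 − 82.175)/(3 − 1) = 6.875, so p = 75.3 + 6.875q.
Competitive equilibrium: 111.3 − 5.9q = 75.3 + 6.875q → q* = 2.818, p* = 94.6738.
At q = 1.9: demand price = 111.3 − 5.9·1.9 = 100.09; supply price = 75.3 + 6.875·1.9 = 88.3625.
Δq = 2.818 − 1.9 = 0.918; wedge = 100.09 − 88.3625 = 11.7275.
Deadweight loss = ½ × 0.918 × 11.7275 = $5.38.

$5.38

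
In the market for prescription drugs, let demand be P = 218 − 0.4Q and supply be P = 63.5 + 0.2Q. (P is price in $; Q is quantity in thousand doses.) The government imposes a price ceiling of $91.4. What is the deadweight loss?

Competitive equilibrium: 218 − 0.4Q = 63.5 + 0.2Q → Q* = 257.5, P* = 115.
At the ceiling P = 91.4, quantity supplied = (91.4 − 63.5)/0.2 = 139.5.
Willingness to pay at Q' = 139.5: 218 − 0.4·139.5 = 162.2.
ΔQ = 257.5 − 139.5 = 118; wedge = 162.2 − 91.4 = 70.8.
DWL = ½ × 118 × 70.8 = $4177.20 thousand.

$4177.20 thousand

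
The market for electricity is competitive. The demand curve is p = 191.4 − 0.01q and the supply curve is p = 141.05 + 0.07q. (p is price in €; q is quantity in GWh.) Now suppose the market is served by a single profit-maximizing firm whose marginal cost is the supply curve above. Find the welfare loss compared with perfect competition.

€195.61

Competitive equilibrium: 191.4 − 0.01q = 141.05 + 0.07q → q* = 629.375, p* = 185.1063.
Marginal revenue: MR = 191.4 − 0.02q. Set MR = MC: 191.4 − 0.02q = 141.05 + 0.07q → q_m = 559.4444.
Price p_m = 191.4 − 0.01·559.4444 = 185.8056; MC(q_m) = 141.05 + 0.07·559.4444 = 180.2111.
Competitive q* = 629.375, so Δq = 69.9306; wedge = 185.8056 − 180.2111 = 5.5945.
Deadweight loss = ½ × 69.9306 × 5.5945 = €195.61.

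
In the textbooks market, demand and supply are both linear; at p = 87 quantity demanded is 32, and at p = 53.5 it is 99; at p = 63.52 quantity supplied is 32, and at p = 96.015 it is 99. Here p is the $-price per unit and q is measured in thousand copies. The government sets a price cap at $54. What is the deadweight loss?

Demand slope = (53.5 − 87)/(99 − 32) = −0.5, so p = 103 − 0.5q.
Supply slope = (96.015 − 63.52)/(99 − 32) = 0.485, so p = 48 + 0.485q.
Competitive equilibrium: 103 − 0.5q = 48 + 0.485q → q* = 55.8376, p* = 75.0812.
At the ceiling p = 54, quantity supplied = (54 − 48)/0.485 = 12.3711.
Willingness to pay at q' = 12.3711: 103 − 0.5·12.3711 = 96.8145.
Δq = 55.8376 − 12.3711 = 43.4665; wedge = 96.8145 − 54 = 42.8145.
DWL = ½ × 43.4665 × 42.8145 = $930.50 thousand.

$930.50 thousand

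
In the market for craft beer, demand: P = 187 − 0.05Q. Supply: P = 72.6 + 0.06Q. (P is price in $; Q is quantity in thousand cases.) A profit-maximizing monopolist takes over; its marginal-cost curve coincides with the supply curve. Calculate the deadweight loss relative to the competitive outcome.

Competitive equilibrium: 187 − 0.05Q = 72.6 + 0.06Q → Q* = 1040, P* = 135.
Marginal revenue: MR = 187 − 0.1Q. Set MR = MC: 187 − 0.1Q = 72.6 + 0.06Q → Q_m = 715.
Price P_m = 187 − 0.05·715 = 151.25; MC(Q_m) = 72.6 + 0.06·715 = 115.5.
Competitive Q* = 1040, so ΔQ = 325; wedge = 151.25 − 115.5 = 35.75.
Deadweight loss = ½ × 325 × 35.75 = $5809.375 thousand.

$5809.375 thousand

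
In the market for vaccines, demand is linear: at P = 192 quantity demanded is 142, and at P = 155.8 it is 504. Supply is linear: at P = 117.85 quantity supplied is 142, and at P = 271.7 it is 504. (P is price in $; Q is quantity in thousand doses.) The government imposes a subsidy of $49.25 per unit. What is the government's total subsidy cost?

Demand slope = (155.8 − 192)/(504 − 142) = −0.1, so P = 206.2 − 0.1Q.
Supply slope = (271.7 − 117.85)/(504 − 142) = 0.425, so P = 57.5 + 0.425Q.
Competitive equilibrium: 206.2 − 0.1Q = 57.5 + 0.425Q → Q* = 283.2381, P* = 177.87619.
The subsidy lowers effective supply by 49.25: P = 8.25 + 0.425Q.
New quantity: 206.2 − 0.1Q = 8.25 + 0.425Q → Q' = 377.04762.
Total subsidy cost = 49.25 × 377.04762 = $18569.60 thousand.

$18569.60 thousand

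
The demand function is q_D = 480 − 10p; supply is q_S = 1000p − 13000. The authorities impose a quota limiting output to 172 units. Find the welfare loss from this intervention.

1538.35

In inverse form: demand p = 48 − 0.1q, supply p = 13 + 0.001q.
Competitive equilibrium: 48 − 0.1q = 13 + 0.001q → q* = 346.5347, p* = 13.3465.
At q = 172: demand price = 48 − 0.1·172 = 30.8; supply price = 13 + 0.001·172 = 13.172.
Δq = 346.5347 − 172 = 174.5347; wedge = 30.8 − 13.172 = 17.628.
Welfare loss = ½ × 174.5347 × 17.628 = 1538.35.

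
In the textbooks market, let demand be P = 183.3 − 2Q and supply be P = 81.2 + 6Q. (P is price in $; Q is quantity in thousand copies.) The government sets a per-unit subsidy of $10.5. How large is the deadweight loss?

Competitive equilibrium: 183.3 − 2Q = 81.2 + 6Q → Q* = 12.7625, P* = 157.775.
The subsidy lowers effective supply by 10.5: P = 70.7 + 6Q.
New quantity: 183.3 − 2Q = 70.7 + 6Q → Q' = 14.075.
Overproduction ΔQ = 14.075 − 12.7625 = 1.3125; wedge = subsidy = 10.5.
Deadweight loss = ½ × 1.3125 × 10.5 = $6.89 thousand.

$6.89 thousand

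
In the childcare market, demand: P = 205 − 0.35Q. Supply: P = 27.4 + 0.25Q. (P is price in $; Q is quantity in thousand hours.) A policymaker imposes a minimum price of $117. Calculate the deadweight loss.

$595.98 thousand

Competitive equilibrium: 205 − 0.35Q = 27.4 + 0.25Q → Q* = 296, P* = 101.4.
At the floor P = 117, quantity demanded = (205 − 117)/0.35 = 251.4286.
Sellers' marginal cost at Q' = 251.4286: 27.4 + 0.25·251.4286 = 90.2572.
ΔQ = 296 − 251.4286 = 44.5714; wedge = 117 − 90.2572 = 26.7428.
The triangle = ½ × 44.5714 × 26.7428 = $595.98 thousand.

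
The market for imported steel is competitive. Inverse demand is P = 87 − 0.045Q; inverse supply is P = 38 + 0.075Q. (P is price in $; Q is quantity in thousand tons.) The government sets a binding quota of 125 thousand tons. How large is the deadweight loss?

$4816.67 thousand

Competitive equilibrium: 87 − 0.045Q = 38 + 0.075Q → Q* = 408.3333, P* = 68.625.
At Q = 125: demand price = 87 − 0.045·125 = 81.375; supply price = 38 + 0.075·125 = 47.375.
ΔQ = 408.3333 − 125 = 283.3333; wedge = 81.375 − 47.375 = 34.
Welfare loss = ½ × 283.3333 × 34 = $4816.67 thousand.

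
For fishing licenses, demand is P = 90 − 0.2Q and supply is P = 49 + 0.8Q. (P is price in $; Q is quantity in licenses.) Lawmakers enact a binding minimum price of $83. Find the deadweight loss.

Competitive equilibrium: 90 − 0.2Q = 49 + 0.8Q → Q* = 41, P* = 81.8.
At the floor P = 83, quantity demanded = (90 − 83)/0.2 = 35.
Sellers' marginal cost at Q' = 35: 49 + 0.8·35 = 77.
ΔQ = 41 − 35 = 6; wedge = 83 − 77 = 6.
Deadweight loss = ½ × 6 × 6 = $18.

$18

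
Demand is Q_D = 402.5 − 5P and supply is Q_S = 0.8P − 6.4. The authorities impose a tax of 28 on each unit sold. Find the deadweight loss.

270.34

In inverse form: demand P = 80.5 − 0.2Q, supply P = 8 + 1.25Q.
Competitive equilibrium: 80.5 − 0.2Q = 8 + 1.25Q → Q* = 50, P* = 70.5.
With the tax, the buyer price exceeds the seller price by 28: (80.5 − 0.2Q) − (8 + 1.25Q) = 28 → Q' = 30.6897.
ΔQ = 50 − 30.6897 = 19.3103; the wedge equals the tax, 28.
Deadweight loss = ½ × 19.3103 × 28 = 270.34.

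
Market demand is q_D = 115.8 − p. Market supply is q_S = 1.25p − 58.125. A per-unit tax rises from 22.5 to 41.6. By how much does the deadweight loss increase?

340.09

In inverse form: demand p = 115.8 − q, supply p = 46.5 + 0.8q.
Competitive equilibrium: 115.8 − q = 46.5 + 0.8q → q* = 38.5, p* = 77.3.
For a per-unit tax t: Δq = t/1.8, so DWL = ½·t·(t/1.8) = t²/3.6.
At t = 22.5: DWL = 140.625. At t = 41.6: DWL = 480.711.
Increase = 480.711 − 140.625 = 340.09.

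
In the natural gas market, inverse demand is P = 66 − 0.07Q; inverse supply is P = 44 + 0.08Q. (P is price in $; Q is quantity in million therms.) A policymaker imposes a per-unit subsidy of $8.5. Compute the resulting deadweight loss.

Competitive equilibrium: 66 − 0.07Q = 44 + 0.08Q → Q* = 146.6667, P* = 55.7333.
The subsidy lowers effective supply by 8.5: P = 35.5 + 0.08Q.
New quantity: 66 − 0.07Q = 35.5 + 0.08Q → Q' = 203.3333.
Overproduction ΔQ = 203.3333 − 146.6667 = 56.6666; wedge = subsidy = 8.5.
The triangle = ½ × 56.6666 × 8.5 = $240.83 million.

$240.83 million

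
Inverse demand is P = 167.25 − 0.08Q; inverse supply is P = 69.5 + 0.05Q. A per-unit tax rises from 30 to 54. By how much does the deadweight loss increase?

7753.85

Competitive equilibrium: 167.25 − 0.08Q = 69.5 + 0.05Q → Q* = 751.9231, P* = 107.0962.
For a per-unit tax t: ΔQ = t/0.13, so DWL = ½·t·(t/0.13) = t²/0.26.
At t = 30: DWL = 3461.538. At t = 54: DWL = 11215.385.
Increase = 11215.385 − 3461.538 = 7753.85.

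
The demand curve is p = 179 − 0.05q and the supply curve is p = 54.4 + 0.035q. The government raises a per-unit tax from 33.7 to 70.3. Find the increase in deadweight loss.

22390.59

Competitive equilibrium: 179 − 0.05q = 54.4 + 0.035q → q* = 1465.8824, p* = 105.7059.
For a per-unit tax t: Δq = t/0.085, so DWL = ½·t·(t/0.085) = t²/0.17.
At t = 33.7: DWL = 6680.529. At t = 70.3: DWL = 29071.118.
Increase = 29071.118 − 6680.529 = 22390.59.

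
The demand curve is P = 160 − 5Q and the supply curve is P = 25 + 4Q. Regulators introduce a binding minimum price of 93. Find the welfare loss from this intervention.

11.52

Competitive equilibrium: 160 − 5Q = 25 + 4Q → Q* = 15, P* = 85.
At the floor P = 93, quantity demanded = (160 − 93)/5 = 13.4.
Sellers' marginal cost at Q' = 13.4: 25 + 4·13.4 = 78.6.
ΔQ = 15 − 13.4 = 1.6; wedge = 93 − 78.6 = 14.4.
The triangle = ½ × 1.6 × 14.4 = 11.52.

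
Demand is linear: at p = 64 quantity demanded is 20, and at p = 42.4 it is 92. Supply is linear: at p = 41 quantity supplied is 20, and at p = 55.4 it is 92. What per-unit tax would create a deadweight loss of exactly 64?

8

Demand slope = (42.4 − 64)/(92 − 20) = −0.3, so p = 70 − 0.3q.
Supply slope = (55.4 − 41)/(92 − 20) = 0.2, so p = 37 + 0.2q.
Competitive equilibrium: 70 − 0.3q = 37 + 0.2q → q* = 66, p* = 50.2.
A tax t gives Δq = t/0.5 and wedge t, so DWL = t²/1.
t²/1 = 64 → t² = 64 → t = 8.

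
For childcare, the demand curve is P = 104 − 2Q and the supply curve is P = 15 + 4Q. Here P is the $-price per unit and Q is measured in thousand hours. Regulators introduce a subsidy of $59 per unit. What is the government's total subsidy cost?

Competitive equilibrium: 104 − 2Q = 15 + 4Q → Q* = 14.83333, P* = 74.33333.
The subsidy lowers effective supply by 59: P = 4Q − 44.
New quantity: 104 − 2Q = 4Q − 44 → Q' = 24.66667.
Total subsidy cost = 59 × 24.66667 = $1455.33 thousand.

$1455.33 thousand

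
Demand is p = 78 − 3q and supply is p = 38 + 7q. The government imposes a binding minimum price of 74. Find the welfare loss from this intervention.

Competitive equilibrium: 78 − 3q = 38 + 7q → q* = 4, p* = 66.
At the floor p = 74, quantity demanded = (78 − 74)/3 = 1.3333.
Sellers' marginal cost at q' = 1.3333: 38 + 7·1.3333 = 47.3331.
Δq = 4 − 1.3333 = 2.6667; wedge = 74 − 47.3331 = 26.6669.
DWL = ½ × 2.6667 × 26.6669 = 35.56.

35.56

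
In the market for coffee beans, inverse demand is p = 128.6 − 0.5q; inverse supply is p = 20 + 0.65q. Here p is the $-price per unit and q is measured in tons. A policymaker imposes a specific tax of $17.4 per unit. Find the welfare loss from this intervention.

Competitive equilibrium: 128.6 − 0.5q = 20 + 0.65q → q* = 94.43478, p* = 81.38261.
With the tax, the buyer price exceeds the seller price by 17.4: (128.6 − 0.5q) − (20 + 0.65q) = 17.4 → q' = 79.30435.
Δq = 94.43478 − 79.30435 = 15.13043; the wedge equals the tax, 17.4.
The triangle = ½ × 15.13043 × 17.4 = $131.63.

$131.63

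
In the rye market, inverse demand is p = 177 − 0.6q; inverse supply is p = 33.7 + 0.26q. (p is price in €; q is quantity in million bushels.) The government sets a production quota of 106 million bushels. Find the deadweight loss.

€1580.57 million

Competitive equilibrium: 177 − 0.6q = 33.7 + 0.26q → q* = 166.6279, p* = 77.0233.
At q = 106: demand price = 177 − 0.6·106 = 113.4; supply price = 33.7 + 0.26·106 = 61.26.
Δq = 166.6279 − 106 = 60.6279; wedge = 113.4 − 61.26 = 52.14.
The triangle = ½ × 60.6279 × 52.14 = €1580.57 million.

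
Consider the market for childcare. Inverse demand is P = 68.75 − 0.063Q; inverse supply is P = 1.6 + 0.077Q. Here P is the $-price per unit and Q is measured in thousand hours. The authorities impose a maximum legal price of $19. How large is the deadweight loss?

$4504.35 thousand

Competitive equilibrium: 68.75 − 0.063Q = 1.6 + 0.077Q → Q* = 479.6429, P* = 38.5325.
At the ceiling P = 19, quantity supplied = (19 − 1.6)/0.077 = 225.974.
Willingness to pay at Q' = 225.974: 68.75 − 0.063·225.974 = 54.5136.
ΔQ = 479.6429 − 225.974 = 253.6689; wedge = 54.5136 − 19 = 35.5136.
The triangle = ½ × 253.6689 × 35.5136 = $4504.35 thousand.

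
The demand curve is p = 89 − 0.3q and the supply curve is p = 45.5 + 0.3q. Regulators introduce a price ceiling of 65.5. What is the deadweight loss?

Competitive equilibrium: 89 − 0.3q = 45.5 + 0.3q → q* = 72.5, p* = 67.25.
At the ceiling p = 65.5, quantity supplied = (65.5 − 45.5)/0.3 = 66.6667.
Willingness to pay at q' = 66.6667: 89 − 0.3·66.6667 = 69.
Δq = 72.5 − 66.6667 = 5.8333; wedge = 69 − 65.5 = 3.5.
Welfare loss = ½ × 5.8333 × 3.5 = 10.21.

10.21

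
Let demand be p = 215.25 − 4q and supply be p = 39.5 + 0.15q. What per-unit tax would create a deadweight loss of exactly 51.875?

20.75

Competitive equilibrium: 215.25 − 4q = 39.5 + 0.15q → q* = 42.3494, p* = 45.8524.
A tax t gives Δq = t/4.15 and wedge t, so DWL = t²/8.3.
t²/8.3 = 51.875 → t² = 430.5625 → t = 20.75.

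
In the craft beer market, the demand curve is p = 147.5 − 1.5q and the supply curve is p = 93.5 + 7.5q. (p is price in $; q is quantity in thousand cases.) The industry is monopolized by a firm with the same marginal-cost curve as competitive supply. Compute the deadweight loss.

Competitive equilibrium: 147.5 − 1.5q = 93.5 + 7.5q → q* = 6, p* = 138.5.
Marginal revenue: MR = 147.5 − 3q. Set MR = MC: 147.5 − 3q = 93.5 + 7.5q → q_m = 5.1429.
Price p_m = 147.5 − 1.5·5.1429 = 139.7857; MC(q_m) = 93.5 + 7.5·5.1429 = 132.0718.
Competitive q* = 6, so Δq = 0.8571; wedge = 139.7857 − 132.0718 = 7.7139.
Welfare loss = ½ × 0.8571 × 7.7139 = $3.31 thousand.

$3.31 thousand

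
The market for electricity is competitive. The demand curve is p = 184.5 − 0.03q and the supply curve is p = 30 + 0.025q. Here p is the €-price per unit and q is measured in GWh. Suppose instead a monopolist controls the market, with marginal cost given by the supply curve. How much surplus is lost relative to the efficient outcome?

€27031.42

Competitive equilibrium: 184.5 − 0.03q = 30 + 0.025q → q* = 2809.0909, p* = 100.2273.
Marginal revenue: MR = 184.5 − 0.06q. Set MR = MC: 184.5 − 0.06q = 30 + 0.025q → q_m = 1817.6471.
Price p_m = 184.5 − 0.03·1817.6471 = 129.9706; MC(q_m) = 30 + 0.025·1817.6471 = 75.4412.
Competitive q* = 2809.0909, so Δq = 991.4438; wedge = 129.9706 − 75.4412 = 54.5294.
Deadweight loss = ½ × 991.4438 × 54.5294 = €27031.42.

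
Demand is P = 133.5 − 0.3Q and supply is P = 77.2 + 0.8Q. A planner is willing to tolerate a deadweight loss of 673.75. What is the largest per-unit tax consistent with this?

38.5

Competitive equilibrium: 133.5 − 0.3Q = 77.2 + 0.8Q → Q* = 51.1818, P* = 118.1455.
A tax t gives ΔQ = t/1.1 and wedge t, so DWL = t²/2.2.
t²/2.2 = 673.75 → t² = 1482.25 → t = 38.5.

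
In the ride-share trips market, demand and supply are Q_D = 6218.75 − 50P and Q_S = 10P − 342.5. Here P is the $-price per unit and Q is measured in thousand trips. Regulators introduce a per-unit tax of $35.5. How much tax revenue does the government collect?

$16159.90 thousand

In inverse form: demand P = 124.375 − 0.02Q, supply P = 34.25 + 0.1Q.
Competitive equilibrium: 124.375 − 0.02Q = 34.25 + 0.1Q → Q* = 751.04167, P* = 109.35417.
With the tax, the buyer price exceeds the seller price by 35.5: (124.375 − 0.02Q) − (34.25 + 0.1Q) = 35.5 → Q' = 455.20833.
Tax revenue = 35.5 × 455.20833 = $16159.90 thousand.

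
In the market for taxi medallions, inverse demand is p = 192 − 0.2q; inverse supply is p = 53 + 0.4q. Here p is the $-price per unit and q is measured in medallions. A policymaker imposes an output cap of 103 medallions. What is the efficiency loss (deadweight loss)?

Competitive equilibrium: 192 − 0.2q = 53 + 0.4q → q* = 231.6667, p* = 145.6667.
At q = 103: demand price = 192 − 0.2·103 = 171.4; supply price = 53 + 0.4·103 = 94.2.
Δq = 231.6667 − 103 = 128.6667; wedge = 171.4 − 94.2 = 77.2.
Deadweight loss = ½ × 128.6667 × 77.2 = $4966.53.

$4966.53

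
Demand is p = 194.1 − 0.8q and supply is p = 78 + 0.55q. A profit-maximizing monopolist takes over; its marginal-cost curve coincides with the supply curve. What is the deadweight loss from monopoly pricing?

Competitive equilibrium: 194.1 − 0.8q = 78 + 0.55q → q* = 86, p* = 125.3.
Marginal revenue: MR = 194.1 − 1.6q. Set MR = MC: 194.1 − 1.6q = 78 + 0.55q → q_m = 54.
Price p_m = 194.1 − 0.8·54 = 150.9; MC(q_m) = 78 + 0.55·54 = 107.7.
Competitive q* = 86, so Δq = 32; wedge = 150.9 − 107.7 = 43.2.
DWL = ½ × 32 × 43.2 = 691.20.

691.20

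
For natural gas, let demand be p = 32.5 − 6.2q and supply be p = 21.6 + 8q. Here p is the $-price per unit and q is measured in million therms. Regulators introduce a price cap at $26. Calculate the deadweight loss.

$0.34 million

Competitive equilibrium: 32.5 − 6.2q = 21.6 + 8q → q* = 0.7676, p* = 27.7408.
At the ceiling p = 26, quantity supplied = (26 − 21.6)/8 = 0.55.
Willingness to pay at q' = 0.55: 32.5 − 6.2·0.55 = 29.09.
Δq = 0.7676 − 0.55 = 0.2176; wedge = 29.09 − 26 = 3.09.
DWL = ½ × 0.2176 × 3.09 = $0.34 million.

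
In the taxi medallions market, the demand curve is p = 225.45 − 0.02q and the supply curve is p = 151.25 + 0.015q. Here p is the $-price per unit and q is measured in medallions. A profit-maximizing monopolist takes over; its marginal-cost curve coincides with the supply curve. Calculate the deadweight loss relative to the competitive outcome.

Competitive equilibrium: 225.45 − 0.02q = 151.25 + 0.015q → q* = 2120, p* = 183.05.
Marginal revenue: MR = 225.45 − 0.04q. Set MR = MC: 225.45 − 0.04q = 151.25 + 0.015q → q_m = 1349.0909.
Price p_m = 225.45 − 0.02·1349.0909 = 198.4682; MC(q_m) = 151.25 + 0.015·1349.0909 = 171.4864.
Competitive q* = 2120, so Δq = 770.9091; wedge = 198.4682 − 171.4864 = 26.9818.
Welfare loss = ½ × 770.9091 × 26.9818 = $10400.26.

$10400.26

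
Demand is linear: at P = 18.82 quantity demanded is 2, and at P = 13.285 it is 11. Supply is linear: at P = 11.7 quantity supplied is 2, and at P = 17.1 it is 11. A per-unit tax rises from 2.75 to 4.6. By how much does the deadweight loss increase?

5.60

Demand slope = (13.285 − 18.82)/(11 − 2) = −0.615, so P = 20.05 − 0.615Q.
Supply slope = (17.1 − 11.7)/(11 − 2) = 0.6, so P = 10.5 + 0.6Q.
Competitive equilibrium: 20.05 − 0.615Q = 10.5 + 0.6Q → Q* = 7.8601, P* = 15.216.
For a per-unit tax t: ΔQ = t/1.215, so DWL = ½·t·(t/1.215) = t²/2.43.
At t = 2.75: DWL = 3.112. At t = 4.6: DWL = 8.708.
Increase = 8.708 − 3.112 = 5.60.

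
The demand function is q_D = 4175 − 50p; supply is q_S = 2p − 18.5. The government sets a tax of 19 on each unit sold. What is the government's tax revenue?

2018.75

In inverse form: demand p = 83.5 − 0.02q, supply p = 9.25 + 0.5q.
Competitive equilibrium: 83.5 − 0.02q = 9.25 + 0.5q → q* = 142.7885, p* = 80.6442.
With the tax, the buyer price exceeds the seller price by 19: (83.5 − 0.02q) − (9.25 + 0.5q) = 19 → q' = 106.25.
Tax revenue = 19 × 106.25 = 2018.75.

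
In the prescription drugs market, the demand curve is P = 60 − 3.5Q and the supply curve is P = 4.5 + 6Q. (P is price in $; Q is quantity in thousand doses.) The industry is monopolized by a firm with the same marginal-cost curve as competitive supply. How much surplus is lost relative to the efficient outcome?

$11.75 thousand

Competitive equilibrium: 60 − 3.5Q = 4.5 + 6Q → Q* = 5.8421, P* = 39.5526.
Marginal revenue: MR = 60 − 7Q. Set MR = MC: 60 − 7Q = 4.5 + 6Q → Q_m = 4.2692.
Price P_m = 60 − 3.5·4.2692 = 45.0578; MC(Q_m) = 4.5 + 6·4.2692 = 30.1152.
Competitive Q* = 5.8421, so ΔQ = 1.5729; wedge = 45.0578 − 30.1152 = 14.9426.
Welfare loss = ½ × 1.5729 × 14.9426 = $11.75 thousand.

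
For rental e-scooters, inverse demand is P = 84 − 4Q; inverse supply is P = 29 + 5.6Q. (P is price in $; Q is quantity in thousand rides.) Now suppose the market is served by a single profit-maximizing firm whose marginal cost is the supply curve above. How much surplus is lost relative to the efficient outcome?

Competitive equilibrium: 84 − 4Q = 29 + 5.6Q → Q* = 5.7292, P* = 61.0833.
Marginal revenue: MR = 84 − 8Q. Set MR = MC: 84 − 8Q = 29 + 5.6Q → Q_m = 4.0441.
Price P_m = 84 − 4·4.0441 = 67.8236; MC(Q_m) = 29 + 5.6·4.0441 = 51.647.
Competitive Q* = 5.7292, so ΔQ = 1.6851; wedge = 67.8236 − 51.647 = 16.1766.
DWL = ½ × 1.6851 × 16.1766 = $13.63 thousand.

$13.63 thousand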